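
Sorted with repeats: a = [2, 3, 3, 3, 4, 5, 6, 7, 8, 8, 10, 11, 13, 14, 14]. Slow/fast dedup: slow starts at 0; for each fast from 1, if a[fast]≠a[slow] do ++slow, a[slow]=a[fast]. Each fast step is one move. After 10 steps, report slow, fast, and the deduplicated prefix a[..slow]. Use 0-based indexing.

(s=0,f=1) a[fast]=3≠a[slow]=2 write a[1]=3 → slow++,fast++
(s=1,f=2) a[fast]=3=a[slow] dup → fast++
(s=1,f=3) a[fast]=3=a[slow] dup → fast++
(s=1,f=4) a[fast]=4≠a[slow]=3 write a[2]=4 → slow++,fast++
(s=2,f=5) a[fast]=5≠a[slow]=4 write a[3]=5 → slow++,fast++
(s=3,f=6) a[fast]=6≠a[slow]=5 write a[4]=6 → slow++,fast++
(s=4,f=7) a[fast]=7≠a[slow]=6 write a[5]=7 → slow++,fast++
(s=5,f=8) a[fast]=8≠a[slow]=7 write a[6]=8 → slow++,fast++
(s=6,f=9) a[fast]=8=a[slow] dup → fast++
(s=6,f=10) a[fast]=10≠a[slow]=8 write a[7]=10 → slow++,fast++

slow=7, fast=11, prefix=[2, 3, 4, 5, 6, 7, 8, 10]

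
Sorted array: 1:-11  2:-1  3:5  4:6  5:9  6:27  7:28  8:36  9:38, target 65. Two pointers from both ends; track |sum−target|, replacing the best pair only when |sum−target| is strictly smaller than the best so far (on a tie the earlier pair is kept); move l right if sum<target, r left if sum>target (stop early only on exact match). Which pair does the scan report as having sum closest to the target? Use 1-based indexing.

pair (27, 38) with sum 65 (|Δ|=0)

[1,9] -11+38=27 d=38 * → l++
[2,9] -1+38=37 d=28 * → l++
[3,9] 5+38=43 d=22 * → l++
[4,9] 6+38=44 d=21 * → l++
[5,9] 9+38=47 d=18 * → l++
[6,9] 27+38=65 d=0 * → stop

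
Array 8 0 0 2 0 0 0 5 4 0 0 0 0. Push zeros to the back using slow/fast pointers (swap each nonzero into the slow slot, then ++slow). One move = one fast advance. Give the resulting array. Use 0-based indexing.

(s=0,f=0) a[fast]=8≠0 swap→a[0]=8 → slow++,fast++
(s=1,f=1) a[fast]=0 → fast++
(s=1,f=2) a[fast]=0 → fast++
(s=1,f=3) a[fast]=2≠0 swap→a[1]=2 → slow++,fast++
(s=2,f=4) a[fast]=0 → fast++
(s=2,f=5) a[fast]=0 → fast++
(s=2,f=6) a[fast]=0 → fast++
(s=2,f=7) a[fast]=5≠0 swap→a[2]=5 → slow++,fast++
(s=3,f=8) a[fast]=4≠0 swap→a[3]=4 → slow++,fast++
(s=4,f=9) a[fast]=0 → fast++
(s=4,f=10) a[fast]=0 → fast++
(s=4,f=11) a[fast]=0 → fast++
(s=4,f=12) a[fast]=0 → fast++

[8, 2, 5, 4, 0, 0, 0, 0, 0, 0, 0, 0, 0]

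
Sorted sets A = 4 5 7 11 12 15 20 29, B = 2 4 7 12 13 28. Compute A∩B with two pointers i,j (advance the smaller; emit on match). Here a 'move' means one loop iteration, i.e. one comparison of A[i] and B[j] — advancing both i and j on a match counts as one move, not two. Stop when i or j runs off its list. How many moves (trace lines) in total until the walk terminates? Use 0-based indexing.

10 moves

[i=0,j=0] 4>2 → j++
[i=0,j=1] 4==4 emit → i++,j++
[i=1,j=2] 5<7 → i++
[i=2,j=2] 7==7 emit → i++,j++
[i=3,j=3] 11<12 → i++
[i=4,j=3] 12==12 emit → i++,j++
[i=5,j=4] 15>13 → j++
[i=5,j=5] 15<28 → i++
[i=6,j=5] 20<28 → i++
[i=7,j=5] 29>28 → j++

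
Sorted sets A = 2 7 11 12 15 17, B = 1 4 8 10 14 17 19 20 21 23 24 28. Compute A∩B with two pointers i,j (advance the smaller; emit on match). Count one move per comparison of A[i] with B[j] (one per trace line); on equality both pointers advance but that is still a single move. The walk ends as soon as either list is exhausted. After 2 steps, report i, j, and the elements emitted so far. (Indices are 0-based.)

i=1, j=1, emitted=[]

i=0 j=0: 2>1, j++
i=0 j=1: 2<4, i++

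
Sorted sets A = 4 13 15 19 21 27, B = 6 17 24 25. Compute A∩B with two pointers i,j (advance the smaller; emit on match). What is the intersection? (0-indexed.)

i=0 j=0: 4<6, i++
i=1 j=0: 13>6, j++
i=1 j=1: 13<17, i++
i=2 j=1: 15<17, i++
i=3 j=1: 19>17, j++
i=3 j=2: 19<24, i++
i=4 j=2: 21<24, i++
i=5 j=2: 27>24, j++
i=5 j=3: 27>25, j++

intersection = []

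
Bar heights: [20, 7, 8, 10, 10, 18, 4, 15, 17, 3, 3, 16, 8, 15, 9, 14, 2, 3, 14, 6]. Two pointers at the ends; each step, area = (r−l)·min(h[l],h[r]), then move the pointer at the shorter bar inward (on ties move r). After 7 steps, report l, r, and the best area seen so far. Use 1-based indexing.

[1,20] min(20,6)*19=114 best=114 * → r--
[1,19] min(20,14)*18=252 best=252 * → r--
[1,18] min(20,3)*17=51 best=252 → r--
[1,17] min(20,2)*16=32 best=252 → r--
[1,16] min(20,14)*15=210 best=252 → r--
[1,15] min(20,9)*14=126 best=252 → r--
[1,14] min(20,15)*13=195 best=252 → r--

l=1, r=13, best area=252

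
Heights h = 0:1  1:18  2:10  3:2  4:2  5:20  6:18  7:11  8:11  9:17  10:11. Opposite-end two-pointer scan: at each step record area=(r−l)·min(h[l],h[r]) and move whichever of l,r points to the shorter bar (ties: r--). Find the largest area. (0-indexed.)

l=0 r=10: min(1,11)*10=10 best=10 *, l++
l=1 r=10: min(18,11)*9=99 best=99 *, r--
l=1 r=9: min(18,17)*8=136 best=136 *, r--
l=1 r=8: min(18,11)*7=77 best=136, r--
l=1 r=7: min(18,11)*6=66 best=136, r--
l=1 r=6: min(18,18)*5=90 best=136, r--
l=1 r=5: min(18,20)*4=72 best=136, l++
l=2 r=5: min(10,20)*3=30 best=136, l++
l=3 r=5: min(2,20)*2=4 best=136, l++
l=4 r=5: min(2,20)*1=2 best=136, l++

max area = 136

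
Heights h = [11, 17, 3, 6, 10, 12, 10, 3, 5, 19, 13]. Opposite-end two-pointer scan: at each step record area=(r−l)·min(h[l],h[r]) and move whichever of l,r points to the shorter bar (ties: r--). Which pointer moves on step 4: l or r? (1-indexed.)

l=1 r=11: min(11,13)*10=110 best=110 *, l++
l=2 r=11: min(17,13)*9=117 best=117 *, r--
l=2 r=10: min(17,19)*8=136 best=136 *, l++
l=3 r=10: min(3,19)*7=21 best=136, l++

l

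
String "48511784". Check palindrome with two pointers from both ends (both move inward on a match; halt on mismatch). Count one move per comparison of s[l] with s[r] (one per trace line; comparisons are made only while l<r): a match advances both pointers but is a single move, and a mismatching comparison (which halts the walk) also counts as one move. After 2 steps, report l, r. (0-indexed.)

[0,7] '4'=='4' → l++,r--
[1,6] '8'=='8' → l++,r--

l=2, r=5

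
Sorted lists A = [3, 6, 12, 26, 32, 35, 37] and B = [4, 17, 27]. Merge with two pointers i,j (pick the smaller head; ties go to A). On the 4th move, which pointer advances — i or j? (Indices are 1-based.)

i

i=1 j=1: A[i]=3<=B[j]=4 take 3, i++
i=2 j=1: A[i]=6>B[j]=4 take 4, j++
i=2 j=2: A[i]=6<=B[j]=17 take 6, i++
i=3 j=2: A[i]=12<=B[j]=17 take 12, i++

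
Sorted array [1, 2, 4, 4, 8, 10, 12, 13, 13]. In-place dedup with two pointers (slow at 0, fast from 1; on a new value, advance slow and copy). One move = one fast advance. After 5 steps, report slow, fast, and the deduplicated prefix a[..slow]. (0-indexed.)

slow=4, fast=6, prefix=[1, 2, 4, 8, 10]

(s=0,f=1) a[fast]=2≠a[slow]=1 write a[1]=2 → slow++,fast++
(s=1,f=2) a[fast]=4≠a[slow]=2 write a[2]=4 → slow++,fast++
(s=2,f=3) a[fast]=4=a[slow] dup → fast++
(s=2,f=4) a[fast]=8≠a[slow]=4 write a[3]=8 → slow++,fast++
(s=3,f=5) a[fast]=10≠a[slow]=8 write a[4]=10 → slow++,fast++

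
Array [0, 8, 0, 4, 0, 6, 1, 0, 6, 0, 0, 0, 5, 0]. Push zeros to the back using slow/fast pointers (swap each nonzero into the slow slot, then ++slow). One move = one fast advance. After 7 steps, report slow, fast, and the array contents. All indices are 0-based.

(s=0,f=0) a[fast]=0 → fast++
(s=0,f=1) a[fast]=8≠0 swap→a[0]=8 → slow++,fast++
(s=1,f=2) a[fast]=0 → fast++
(s=1,f=3) a[fast]=4≠0 swap→a[1]=4 → slow++,fast++
(s=2,f=4) a[fast]=0 → fast++
(s=2,f=5) a[fast]=6≠0 swap→a[2]=6 → slow++,fast++
(s=3,f=6) a[fast]=1≠0 swap→a[3]=1 → slow++,fast++

slow=4, fast=7, a=[8, 4, 6, 1, 0, 0, 0, 0, 6, 0, 0, 0, 5, 0]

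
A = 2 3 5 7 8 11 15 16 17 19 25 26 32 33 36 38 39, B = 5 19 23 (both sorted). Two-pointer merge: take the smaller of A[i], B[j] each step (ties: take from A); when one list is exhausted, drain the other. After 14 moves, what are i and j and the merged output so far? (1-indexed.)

i=12, j=4, merged so far=[2, 3, 5, 5, 7, 8, 11, 15, 16, 17, 19, 19, 23, 25]

i=1 j=1: A[i]=2<=B[j]=5 take 2, i++
i=2 j=1: A[i]=3<=B[j]=5 take 3, i++
i=3 j=1: A[i]=5<=B[j]=5 take 5, i++
i=4 j=1: A[i]=7>B[j]=5 take 5, j++
i=4 j=2: A[i]=7<=B[j]=19 take 7, i++
i=5 j=2: A[i]=8<=B[j]=19 take 8, i++
i=6 j=2: A[i]=11<=B[j]=19 take 11, i++
i=7 j=2: A[i]=15<=B[j]=19 take 15, i++
i=8 j=2: A[i]=16<=B[j]=19 take 16, i++
i=9 j=2: A[i]=17<=B[j]=19 take 17, i++
i=10 j=2: A[i]=19<=B[j]=19 take 19, i++
i=11 j=2: A[i]=25>B[j]=19 take 19, j++
i=11 j=3: A[i]=25>B[j]=23 take 23, j++
i=11 j=4: B done, take A[i]=25, i++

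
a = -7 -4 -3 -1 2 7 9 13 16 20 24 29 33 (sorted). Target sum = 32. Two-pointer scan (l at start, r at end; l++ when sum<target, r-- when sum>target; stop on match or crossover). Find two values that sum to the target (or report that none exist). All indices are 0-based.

l=0 r=12: -7+33=26 <32, l++
l=1 r=12: -4+33=29 <32, l++
l=2 r=12: -3+33=30 <32, l++
l=3 r=12: -1+33=32, found

(-1, 33)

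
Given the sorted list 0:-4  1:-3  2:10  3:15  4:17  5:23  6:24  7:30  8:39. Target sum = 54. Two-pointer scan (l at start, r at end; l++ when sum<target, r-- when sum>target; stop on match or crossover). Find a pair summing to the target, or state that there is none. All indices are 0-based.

l=0 r=8: -4+39=35 <54, l++
l=1 r=8: -3+39=36 <54, l++
l=2 r=8: 10+39=49 <54, l++
l=3 r=8: 15+39=54, found

(15, 39)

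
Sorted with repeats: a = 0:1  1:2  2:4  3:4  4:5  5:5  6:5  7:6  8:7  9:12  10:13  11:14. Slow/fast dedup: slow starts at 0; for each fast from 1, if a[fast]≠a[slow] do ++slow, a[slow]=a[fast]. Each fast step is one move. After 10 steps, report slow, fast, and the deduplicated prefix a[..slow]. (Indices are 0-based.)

slow=7, fast=11, prefix=[1, 2, 4, 5, 6, 7, 12, 13]

(s=0,f=1) a[fast]=2≠a[slow]=1 write a[1]=2 → slow++,fast++
(s=1,f=2) a[fast]=4≠a[slow]=2 write a[2]=4 → slow++,fast++
(s=2,f=3) a[fast]=4=a[slow] dup → fast++
(s=2,f=4) a[fast]=5≠a[slow]=4 write a[3]=5 → slow++,fast++
(s=3,f=5) a[fast]=5=a[slow] dup → fast++
(s=3,f=6) a[fast]=5=a[slow] dup → fast++
(s=3,f=7) a[fast]=6≠a[slow]=5 write a[4]=6 → slow++,fast++
(s=4,f=8) a[fast]=7≠a[slow]=6 write a[5]=7 → slow++,fast++
(s=5,f=9) a[fast]=12≠a[slow]=7 write a[6]=12 → slow++,fast++
(s=6,f=10) a[fast]=13≠a[slow]=12 write a[7]=13 → slow++,fast++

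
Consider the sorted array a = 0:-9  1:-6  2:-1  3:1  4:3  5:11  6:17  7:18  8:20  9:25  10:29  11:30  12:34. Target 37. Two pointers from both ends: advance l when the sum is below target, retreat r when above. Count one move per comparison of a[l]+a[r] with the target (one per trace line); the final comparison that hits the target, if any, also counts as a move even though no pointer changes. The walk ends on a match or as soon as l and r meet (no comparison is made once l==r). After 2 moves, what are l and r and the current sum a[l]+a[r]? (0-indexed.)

l=2, r=12, sum=33

l=0 r=12: -9+34=25 <37, l++
l=1 r=12: -6+34=28 <37, l++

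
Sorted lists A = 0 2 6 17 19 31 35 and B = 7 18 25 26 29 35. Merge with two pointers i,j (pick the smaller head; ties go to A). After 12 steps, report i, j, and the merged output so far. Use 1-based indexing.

i=1 j=1: A[i]=0<=B[j]=7 take 0, i++
i=2 j=1: A[i]=2<=B[j]=7 take 2, i++
i=3 j=1: A[i]=6<=B[j]=7 take 6, i++
i=4 j=1: A[i]=17>B[j]=7 take 7, j++
i=4 j=2: A[i]=17<=B[j]=18 take 17, i++
i=5 j=2: A[i]=19>B[j]=18 take 18, j++
i=5 j=3: A[i]=19<=B[j]=25 take 19, i++
i=6 j=3: A[i]=31>B[j]=25 take 25, j++
i=6 j=4: A[i]=31>B[j]=26 take 26, j++
i=6 j=5: A[i]=31>B[j]=29 take 29, j++
i=6 j=6: A[i]=31<=B[j]=35 take 31, i++
i=7 j=6: A[i]=35<=B[j]=35 take 35, i++

i=8, j=6, merged so far=[0, 2, 6, 7, 17, 18, 19, 25, 26, 29, 31, 35]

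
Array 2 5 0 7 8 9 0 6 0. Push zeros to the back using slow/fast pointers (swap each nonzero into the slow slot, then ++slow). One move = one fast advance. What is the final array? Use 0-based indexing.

slow=0 fast=0: a[fast]=2≠0 swap→a[0]=2, slow++,fast++
slow=1 fast=1: a[fast]=5≠0 swap→a[1]=5, slow++,fast++
slow=2 fast=2: a[fast]=0, fast++
slow=2 fast=3: a[fast]=7≠0 swap→a[2]=7, slow++,fast++
slow=3 fast=4: a[fast]=8≠0 swap→a[3]=8, slow++,fast++
slow=4 fast=5: a[fast]=9≠0 swap→a[4]=9, slow++,fast++
slow=5 fast=6: a[fast]=0, fast++
slow=5 fast=7: a[fast]=6≠0 swap→a[5]=6, slow++,fast++
slow=6 fast=8: a[fast]=0, fast++

[2, 5, 7, 8, 9, 6, 0, 0, 0]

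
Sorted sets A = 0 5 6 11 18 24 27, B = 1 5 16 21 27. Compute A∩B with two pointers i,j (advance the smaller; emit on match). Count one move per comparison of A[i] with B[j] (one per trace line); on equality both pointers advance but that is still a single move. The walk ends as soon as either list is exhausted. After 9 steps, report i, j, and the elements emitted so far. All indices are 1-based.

[i=1,j=1] 0<1 → i++
[i=2,j=1] 5>1 → j++
[i=2,j=2] 5==5 emit → i++,j++
[i=3,j=3] 6<16 → i++
[i=4,j=3] 11<16 → i++
[i=5,j=3] 18>16 → j++
[i=5,j=4] 18<21 → i++
[i=6,j=4] 24>21 → j++
[i=6,j=5] 24<27 → i++

i=7, j=5, emitted=[5]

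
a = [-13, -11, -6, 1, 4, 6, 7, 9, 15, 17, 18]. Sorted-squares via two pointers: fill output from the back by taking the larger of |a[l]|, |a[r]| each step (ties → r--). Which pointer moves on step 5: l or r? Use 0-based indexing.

l

[0,10] |-13|<=|18| out[10]=324 → r--
[0,9] |-13|<=|17| out[9]=289 → r--
[0,8] |-13|<=|15| out[8]=225 → r--
[0,7] |-13|>|9| out[7]=169 → l++
[1,7] |-11|>|9| out[6]=121 → l++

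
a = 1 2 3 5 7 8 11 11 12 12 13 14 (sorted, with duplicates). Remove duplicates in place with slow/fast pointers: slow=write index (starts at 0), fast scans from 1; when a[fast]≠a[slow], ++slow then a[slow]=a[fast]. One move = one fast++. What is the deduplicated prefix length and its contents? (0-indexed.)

length 10; prefix = [1, 2, 3, 5, 7, 8, 11, 12, 13, 14]

slow=0 fast=1: a[fast]=2≠a[slow]=1 write a[1]=2, slow++,fast++
slow=1 fast=2: a[fast]=3≠a[slow]=2 write a[2]=3, slow++,fast++
slow=2 fast=3: a[fast]=5≠a[slow]=3 write a[3]=5, slow++,fast++
slow=3 fast=4: a[fast]=7≠a[slow]=5 write a[4]=7, slow++,fast++
slow=4 fast=5: a[fast]=8≠a[slow]=7 write a[5]=8, slow++,fast++
slow=5 fast=6: a[fast]=11≠a[slow]=8 write a[6]=11, slow++,fast++
slow=6 fast=7: a[fast]=11=a[slow] dup, fast++
slow=6 fast=8: a[fast]=12≠a[slow]=11 write a[7]=12, slow++,fast++
slow=7 fast=9: a[fast]=12=a[slow] dup, fast++
slow=7 fast=10: a[fast]=13≠a[slow]=12 write a[8]=13, slow++,fast++
slow=8 fast=11: a[fast]=14≠a[slow]=13 write a[9]=14, slow++,fast++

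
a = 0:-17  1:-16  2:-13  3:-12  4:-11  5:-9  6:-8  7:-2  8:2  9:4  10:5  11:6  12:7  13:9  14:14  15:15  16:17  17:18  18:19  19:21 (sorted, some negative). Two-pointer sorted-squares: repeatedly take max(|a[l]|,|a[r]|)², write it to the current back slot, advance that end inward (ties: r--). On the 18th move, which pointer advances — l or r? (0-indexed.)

r

[0,19] |-17|<=|21| out[19]=441 → r--
[0,18] |-17|<=|19| out[18]=361 → r--
[0,17] |-17|<=|18| out[17]=324 → r--
[0,16] |-17|<=|17| out[16]=289 → r--
[0,15] |-17|>|15| out[15]=289 → l++
[1,15] |-16|>|15| out[14]=256 → l++
[2,15] |-13|<=|15| out[13]=225 → r--
[2,14] |-13|<=|14| out[12]=196 → r--
[2,13] |-13|>|9| out[11]=169 → l++
[3,13] |-12|>|9| out[10]=144 → l++
[4,13] |-11|>|9| out[9]=121 → l++
[5,13] |-9|<=|9| out[8]=81 → r--
[5,12] |-9|>|7| out[7]=81 → l++
[6,12] |-8|>|7| out[6]=64 → l++
[7,12] |-2|<=|7| out[5]=49 → r--
[7,11] |-2|<=|6| out[4]=36 → r--
[7,10] |-2|<=|5| out[3]=25 → r--
[7,9] |-2|<=|4| out[2]=16 → r--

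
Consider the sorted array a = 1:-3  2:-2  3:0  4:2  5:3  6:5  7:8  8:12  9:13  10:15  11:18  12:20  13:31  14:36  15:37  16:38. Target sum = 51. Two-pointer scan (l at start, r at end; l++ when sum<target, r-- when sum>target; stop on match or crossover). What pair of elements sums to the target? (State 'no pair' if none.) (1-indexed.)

(13, 38)

[1,16] -3+38=35 <51 → l++
[2,16] -2+38=36 <51 → l++
[3,16] 0+38=38 <51 → l++
[4,16] 2+38=40 <51 → l++
[5,16] 3+38=41 <51 → l++
[6,16] 5+38=43 <51 → l++
[7,16] 8+38=46 <51 → l++
[8,16] 12+38=50 <51 → l++
[9,16] 13+38=51 → found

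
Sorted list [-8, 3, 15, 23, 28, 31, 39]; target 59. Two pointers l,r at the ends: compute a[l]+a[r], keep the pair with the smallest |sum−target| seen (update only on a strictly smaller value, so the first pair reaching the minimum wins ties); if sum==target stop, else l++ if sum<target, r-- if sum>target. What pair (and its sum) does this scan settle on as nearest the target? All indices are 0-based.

l=0 r=6: -8+39=31 d=28 *, l++
l=1 r=6: 3+39=42 d=17 *, l++
l=2 r=6: 15+39=54 d=5 *, l++
l=3 r=6: 23+39=62 d=3 *, r--
l=3 r=5: 23+31=54 d=5, l++
l=4 r=5: 28+31=59 d=0 *, stop

pair (28, 31) with sum 59 (|Δ|=0)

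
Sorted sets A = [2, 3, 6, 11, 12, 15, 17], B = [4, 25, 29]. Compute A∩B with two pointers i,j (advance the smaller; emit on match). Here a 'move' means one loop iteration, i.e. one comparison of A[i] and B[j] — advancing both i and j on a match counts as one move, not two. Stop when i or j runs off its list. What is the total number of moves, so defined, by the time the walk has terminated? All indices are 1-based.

8 moves

i=1 j=1: 2<4, i++
i=2 j=1: 3<4, i++
i=3 j=1: 6>4, j++
i=3 j=2: 6<25, i++
i=4 j=2: 11<25, i++
i=5 j=2: 12<25, i++
i=6 j=2: 15<25, i++
i=7 j=2: 17<25, i++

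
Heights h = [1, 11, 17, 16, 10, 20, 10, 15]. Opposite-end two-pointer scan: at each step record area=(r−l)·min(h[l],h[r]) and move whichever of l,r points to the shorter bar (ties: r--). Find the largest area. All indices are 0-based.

max area = 75

[0,7] min(1,15)*7=7 best=7 * → l++
[1,7] min(11,15)*6=66 best=66 * → l++
[2,7] min(17,15)*5=75 best=75 * → r--
[2,6] min(17,10)*4=40 best=75 → r--
[2,5] min(17,20)*3=51 best=75 → l++
[3,5] min(16,20)*2=32 best=75 → l++
[4,5] min(10,20)*1=10 best=75 → l++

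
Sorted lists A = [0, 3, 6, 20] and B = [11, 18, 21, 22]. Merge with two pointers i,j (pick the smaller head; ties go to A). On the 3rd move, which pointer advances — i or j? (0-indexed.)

i

[i=0,j=0] A[i]=0<=B[j]=11 take 0 → i++
[i=1,j=0] A[i]=3<=B[j]=11 take 3 → i++
[i=2,j=0] A[i]=6<=B[j]=11 take 6 → i++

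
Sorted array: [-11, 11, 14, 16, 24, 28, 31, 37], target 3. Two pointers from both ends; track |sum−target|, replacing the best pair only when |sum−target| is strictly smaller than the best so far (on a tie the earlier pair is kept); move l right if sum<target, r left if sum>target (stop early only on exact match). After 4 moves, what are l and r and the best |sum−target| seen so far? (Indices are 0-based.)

l=0, r=3, best |Δ|=10

[0,7] -11+37=26 d=23 * → r--
[0,6] -11+31=20 d=17 * → r--
[0,5] -11+28=17 d=14 * → r--
[0,4] -11+24=13 d=10 * → r--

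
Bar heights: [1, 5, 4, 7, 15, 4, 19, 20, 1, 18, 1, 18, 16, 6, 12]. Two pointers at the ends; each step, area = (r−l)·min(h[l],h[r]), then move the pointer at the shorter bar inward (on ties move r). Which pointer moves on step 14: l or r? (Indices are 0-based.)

l

[0,14] min(1,12)*14=14 best=14 * → l++
[1,14] min(5,12)*13=65 best=65 * → l++
[2,14] min(4,12)*12=48 best=65 → l++
[3,14] min(7,12)*11=77 best=77 * → l++
[4,14] min(15,12)*10=120 best=120 * → r--
[4,13] min(15,6)*9=54 best=120 → r--
[4,12] min(15,16)*8=120 best=120 → l++
[5,12] min(4,16)*7=28 best=120 → l++
[6,12] min(19,16)*6=96 best=120 → r--
[6,11] min(19,18)*5=90 best=120 → r--
[6,10] min(19,1)*4=4 best=120 → r--
[6,9] min(19,18)*3=54 best=120 → r--
[6,8] min(19,1)*2=2 best=120 → r--
[6,7] min(19,20)*1=19 best=120 → l++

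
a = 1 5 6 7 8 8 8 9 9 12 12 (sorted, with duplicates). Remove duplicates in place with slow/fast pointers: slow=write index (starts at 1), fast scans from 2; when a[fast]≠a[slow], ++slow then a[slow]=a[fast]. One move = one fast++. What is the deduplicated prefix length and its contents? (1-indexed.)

length 7; prefix = [1, 5, 6, 7, 8, 9, 12]

(s=1,f=2) a[fast]=5≠a[slow]=1 write a[2]=5 → slow++,fast++
(s=2,f=3) a[fast]=6≠a[slow]=5 write a[3]=6 → slow++,fast++
(s=3,f=4) a[fast]=7≠a[slow]=6 write a[4]=7 → slow++,fast++
(s=4,f=5) a[fast]=8≠a[slow]=7 write a[5]=8 → slow++,fast++
(s=5,f=6) a[fast]=8=a[slow] dup → fast++
(s=5,f=7) a[fast]=8=a[slow] dup → fast++
(s=5,f=8) a[fast]=9≠a[slow]=8 write a[6]=9 → slow++,fast++
(s=6,f=9) a[fast]=9=a[slow] dup → fast++
(s=6,f=10) a[fast]=12≠a[slow]=9 write a[7]=12 → slow++,fast++
(s=7,f=11) a[fast]=12=a[slow] dup → fast++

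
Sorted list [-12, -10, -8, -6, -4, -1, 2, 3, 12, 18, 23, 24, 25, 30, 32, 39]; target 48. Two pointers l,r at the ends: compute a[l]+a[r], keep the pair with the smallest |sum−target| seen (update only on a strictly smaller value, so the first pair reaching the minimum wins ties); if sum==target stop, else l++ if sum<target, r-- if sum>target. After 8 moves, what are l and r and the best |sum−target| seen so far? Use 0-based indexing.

[0,15] -12+39=27 d=21 * → l++
[1,15] -10+39=29 d=19 * → l++
[2,15] -8+39=31 d=17 * → l++
[3,15] -6+39=33 d=15 * → l++
[4,15] -4+39=35 d=13 * → l++
[5,15] -1+39=38 d=10 * → l++
[6,15] 2+39=41 d=7 * → l++
[7,15] 3+39=42 d=6 * → l++

l=8, r=15, best |Δ|=6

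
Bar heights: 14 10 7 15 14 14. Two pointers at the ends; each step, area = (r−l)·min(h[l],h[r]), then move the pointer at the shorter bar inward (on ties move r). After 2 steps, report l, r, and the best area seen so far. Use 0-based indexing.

[0,5] min(14,14)*5=70 best=70 * → r--
[0,4] min(14,14)*4=56 best=70 → r--

l=0, r=3, best area=70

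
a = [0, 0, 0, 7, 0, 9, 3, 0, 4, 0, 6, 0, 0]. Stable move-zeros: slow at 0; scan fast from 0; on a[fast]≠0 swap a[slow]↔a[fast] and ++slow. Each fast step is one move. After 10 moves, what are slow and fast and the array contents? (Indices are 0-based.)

slow=4, fast=10, a=[7, 9, 3, 4, 0, 0, 0, 0, 0, 0, 6, 0, 0]

(s=0,f=0) a[fast]=0 → fast++
(s=0,f=1) a[fast]=0 → fast++
(s=0,f=2) a[fast]=0 → fast++
(s=0,f=3) a[fast]=7≠0 swap→a[0]=7 → slow++,fast++
(s=1,f=4) a[fast]=0 → fast++
(s=1,f=5) a[fast]=9≠0 swap→a[1]=9 → slow++,fast++
(s=2,f=6) a[fast]=3≠0 swap→a[2]=3 → slow++,fast++
(s=3,f=7) a[fast]=0 → fast++
(s=3,f=8) a[fast]=4≠0 swap→a[3]=4 → slow++,fast++
(s=4,f=9) a[fast]=0 → fast++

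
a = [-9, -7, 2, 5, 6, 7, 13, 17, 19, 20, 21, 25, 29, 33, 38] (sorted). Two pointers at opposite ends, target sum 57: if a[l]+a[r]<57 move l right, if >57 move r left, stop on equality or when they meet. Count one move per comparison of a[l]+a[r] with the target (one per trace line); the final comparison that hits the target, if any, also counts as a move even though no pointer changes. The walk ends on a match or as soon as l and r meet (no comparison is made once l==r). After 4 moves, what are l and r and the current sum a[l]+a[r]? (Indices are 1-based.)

[1,15] -9+38=29 <57 → l++
[2,15] -7+38=31 <57 → l++
[3,15] 2+38=40 <57 → l++
[4,15] 5+38=43 <57 → l++

l=5, r=15, sum=44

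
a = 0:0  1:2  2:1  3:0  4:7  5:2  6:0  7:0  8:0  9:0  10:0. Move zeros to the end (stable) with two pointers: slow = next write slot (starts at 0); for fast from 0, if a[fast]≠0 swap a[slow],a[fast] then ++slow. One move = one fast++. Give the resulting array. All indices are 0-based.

[2, 1, 7, 2, 0, 0, 0, 0, 0, 0, 0]

(s=0,f=0) a[fast]=0 → fast++
(s=0,f=1) a[fast]=2≠0 swap→a[0]=2 → slow++,fast++
(s=1,f=2) a[fast]=1≠0 swap→a[1]=1 → slow++,fast++
(s=2,f=3) a[fast]=0 → fast++
(s=2,f=4) a[fast]=7≠0 swap→a[2]=7 → slow++,fast++
(s=3,f=5) a[fast]=2≠0 swap→a[3]=2 → slow++,fast++
(s=4,f=6) a[fast]=0 → fast++
(s=4,f=7) a[fast]=0 → fast++
(s=4,f=8) a[fast]=0 → fast++
(s=4,f=9) a[fast]=0 → fast++
(s=4,f=10) a[fast]=0 → fast++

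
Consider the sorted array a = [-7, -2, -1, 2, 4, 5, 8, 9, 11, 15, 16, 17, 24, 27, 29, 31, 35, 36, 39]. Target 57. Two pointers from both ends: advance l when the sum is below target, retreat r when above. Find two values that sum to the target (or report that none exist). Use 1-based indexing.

no pair

[1,19] -7+39=32 <57 → l++
[2,19] -2+39=37 <57 → l++
[3,19] -1+39=38 <57 → l++
[4,19] 2+39=41 <57 → l++
[5,19] 4+39=43 <57 → l++
[6,19] 5+39=44 <57 → l++
[7,19] 8+39=47 <57 → l++
[8,19] 9+39=48 <57 → l++
[9,19] 11+39=50 <57 → l++
[10,19] 15+39=54 <57 → l++
[11,19] 16+39=55 <57 → l++
[12,19] 17+39=56 <57 → l++
[13,19] 24+39=63 >57 → r--
[13,18] 24+36=60 >57 → r--
[13,17] 24+35=59 >57 → r--
[13,16] 24+31=55 <57 → l++
[14,16] 27+31=58 >57 → r--
[14,15] 27+29=56 <57 → l++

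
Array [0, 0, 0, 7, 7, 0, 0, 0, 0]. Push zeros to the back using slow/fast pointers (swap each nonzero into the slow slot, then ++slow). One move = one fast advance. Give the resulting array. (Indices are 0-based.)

(s=0,f=0) a[fast]=0 → fast++
(s=0,f=1) a[fast]=0 → fast++
(s=0,f=2) a[fast]=0 → fast++
(s=0,f=3) a[fast]=7≠0 swap→a[0]=7 → slow++,fast++
(s=1,f=4) a[fast]=7≠0 swap→a[1]=7 → slow++,fast++
(s=2,f=5) a[fast]=0 → fast++
(s=2,f=6) a[fast]=0 → fast++
(s=2,f=7) a[fast]=0 → fast++
(s=2,f=8) a[fast]=0 → fast++

[7, 7, 0, 0, 0, 0, 0, 0, 0]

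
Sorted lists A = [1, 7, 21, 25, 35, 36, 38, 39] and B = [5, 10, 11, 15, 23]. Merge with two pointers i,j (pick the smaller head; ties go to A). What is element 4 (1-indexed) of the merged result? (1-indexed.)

[i=1,j=1] A[i]=1<=B[j]=5 take 1 → i++
[i=2,j=1] A[i]=7>B[j]=5 take 5 → j++
[i=2,j=2] A[i]=7<=B[j]=10 take 7 → i++
[i=3,j=2] A[i]=21>B[j]=10 take 10 → j++
[i=3,j=3] A[i]=21>B[j]=11 take 11 → j++
[i=3,j=4] A[i]=21>B[j]=15 take 15 → j++
[i=3,j=5] A[i]=21<=B[j]=23 take 21 → i++
[i=4,j=5] A[i]=25>B[j]=23 take 23 → j++
[i=4,j=6] B done, take A[i]=25 → i++
[i=5,j=6] B done, take A[i]=35 → i++
[i=6,j=6] B done, take A[i]=36 → i++
[i=7,j=6] B done, take A[i]=38 → i++
[i=8,j=6] B done, take A[i]=39 → i++

merged[4] = 10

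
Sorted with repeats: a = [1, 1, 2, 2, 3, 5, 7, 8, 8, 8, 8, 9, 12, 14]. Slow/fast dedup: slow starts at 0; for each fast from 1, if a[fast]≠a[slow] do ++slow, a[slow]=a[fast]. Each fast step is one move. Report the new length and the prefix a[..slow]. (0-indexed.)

length 9; prefix = [1, 2, 3, 5, 7, 8, 9, 12, 14]

slow=0 fast=1: a[fast]=1=a[slow] dup, fast++
slow=0 fast=2: a[fast]=2≠a[slow]=1 write a[1]=2, slow++,fast++
slow=1 fast=3: a[fast]=2=a[slow] dup, fast++
slow=1 fast=4: a[fast]=3≠a[slow]=2 write a[2]=3, slow++,fast++
slow=2 fast=5: a[fast]=5≠a[slow]=3 write a[3]=5, slow++,fast++
slow=3 fast=6: a[fast]=7≠a[slow]=5 write a[4]=7, slow++,fast++
slow=4 fast=7: a[fast]=8≠a[slow]=7 write a[5]=8, slow++,fast++
slow=5 fast=8: a[fast]=8=a[slow] dup, fast++
slow=5 fast=9: a[fast]=8=a[slow] dup, fast++
slow=5 fast=10: a[fast]=8=a[slow] dup, fast++
slow=5 fast=11: a[fast]=9≠a[slow]=8 write a[6]=9, slow++,fast++
slow=6 fast=12: a[fast]=12≠a[slow]=9 write a[7]=12, slow++,fast++
slow=7 fast=13: a[fast]=14≠a[slow]=12 write a[8]=14, slow++,fast++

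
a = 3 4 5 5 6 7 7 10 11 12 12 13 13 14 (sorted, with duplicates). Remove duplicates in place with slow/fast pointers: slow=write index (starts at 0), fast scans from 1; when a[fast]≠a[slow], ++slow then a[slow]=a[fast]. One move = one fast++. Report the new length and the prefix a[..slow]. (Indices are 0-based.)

length 10; prefix = [3, 4, 5, 6, 7, 10, 11, 12, 13, 14]

(s=0,f=1) a[fast]=4≠a[slow]=3 write a[1]=4 → slow++,fast++
(s=1,f=2) a[fast]=5≠a[slow]=4 write a[2]=5 → slow++,fast++
(s=2,f=3) a[fast]=5=a[slow] dup → fast++
(s=2,f=4) a[fast]=6≠a[slow]=5 write a[3]=6 → slow++,fast++
(s=3,f=5) a[fast]=7≠a[slow]=6 write a[4]=7 → slow++,fast++
(s=4,f=6) a[fast]=7=a[slow] dup → fast++
(s=4,f=7) a[fast]=10≠a[slow]=7 write a[5]=10 → slow++,fast++
(s=5,f=8) a[fast]=11≠a[slow]=10 write a[6]=11 → slow++,fast++
(s=6,f=9) a[fast]=12≠a[slow]=11 write a[7]=12 → slow++,fast++
(s=7,f=10) a[fast]=12=a[slow] dup → fast++
(s=7,f=11) a[fast]=13≠a[slow]=12 write a[8]=13 → slow++,fast++
(s=8,f=12) a[fast]=13=a[slow] dup → fast++
(s=8,f=13) a[fast]=14≠a[slow]=13 write a[9]=14 → slow++,fast++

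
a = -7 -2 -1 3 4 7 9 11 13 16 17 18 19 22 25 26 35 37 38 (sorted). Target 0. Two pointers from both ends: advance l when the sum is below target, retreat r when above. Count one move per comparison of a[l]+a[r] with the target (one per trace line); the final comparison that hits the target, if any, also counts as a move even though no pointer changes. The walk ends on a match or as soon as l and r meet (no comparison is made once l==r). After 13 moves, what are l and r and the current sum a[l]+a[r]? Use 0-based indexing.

l=0, r=5, sum=0

l=0 r=18: -7+38=31 >0, r--
l=0 r=17: -7+37=30 >0, r--
l=0 r=16: -7+35=28 >0, r--
l=0 r=15: -7+26=19 >0, r--
l=0 r=14: -7+25=18 >0, r--
l=0 r=13: -7+22=15 >0, r--
l=0 r=12: -7+19=12 >0, r--
l=0 r=11: -7+18=11 >0, r--
l=0 r=10: -7+17=10 >0, r--
l=0 r=9: -7+16=9 >0, r--
l=0 r=8: -7+13=6 >0, r--
l=0 r=7: -7+11=4 >0, r--
l=0 r=6: -7+9=2 >0, r--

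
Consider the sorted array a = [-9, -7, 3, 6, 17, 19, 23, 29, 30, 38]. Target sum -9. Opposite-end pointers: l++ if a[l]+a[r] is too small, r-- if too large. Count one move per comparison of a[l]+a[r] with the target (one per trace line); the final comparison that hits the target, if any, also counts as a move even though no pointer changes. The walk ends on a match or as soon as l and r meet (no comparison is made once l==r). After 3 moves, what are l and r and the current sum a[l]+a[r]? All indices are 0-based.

l=0, r=6, sum=14

l=0 r=9: -9+38=29 >-9, r--
l=0 r=8: -9+30=21 >-9, r--
l=0 r=7: -9+29=20 >-9, r--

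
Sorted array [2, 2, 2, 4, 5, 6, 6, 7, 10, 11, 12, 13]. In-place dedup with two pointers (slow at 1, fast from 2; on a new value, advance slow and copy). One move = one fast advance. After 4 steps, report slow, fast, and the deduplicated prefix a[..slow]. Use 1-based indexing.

slow=3, fast=6, prefix=[2, 4, 5]

(s=1,f=2) a[fast]=2=a[slow] dup → fast++
(s=1,f=3) a[fast]=2=a[slow] dup → fast++
(s=1,f=4) a[fast]=4≠a[slow]=2 write a[2]=4 → slow++,fast++
(s=2,f=5) a[fast]=5≠a[slow]=4 write a[3]=5 → slow++,fast++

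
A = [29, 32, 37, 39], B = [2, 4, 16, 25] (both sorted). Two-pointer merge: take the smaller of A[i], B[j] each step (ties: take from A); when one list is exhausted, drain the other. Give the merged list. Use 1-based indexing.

[i=1,j=1] A[i]=29>B[j]=2 take 2 → j++
[i=1,j=2] A[i]=29>B[j]=4 take 4 → j++
[i=1,j=3] A[i]=29>B[j]=16 take 16 → j++
[i=1,j=4] A[i]=29>B[j]=25 take 25 → j++
[i=1,j=5] B done, take A[i]=29 → i++
[i=2,j=5] B done, take A[i]=32 → i++
[i=3,j=5] B done, take A[i]=37 → i++
[i=4,j=5] B done, take A[i]=39 → i++

[2, 4, 16, 25, 29, 32, 37, 39]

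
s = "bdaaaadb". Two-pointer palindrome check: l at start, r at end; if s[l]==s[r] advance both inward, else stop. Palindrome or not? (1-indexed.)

palindrome

l=1 r=8: 'b'=='b', l++,r--
l=2 r=7: 'd'=='d', l++,r--
l=3 r=6: 'a'=='a', l++,r--
l=4 r=5: 'a'=='a', l++,r--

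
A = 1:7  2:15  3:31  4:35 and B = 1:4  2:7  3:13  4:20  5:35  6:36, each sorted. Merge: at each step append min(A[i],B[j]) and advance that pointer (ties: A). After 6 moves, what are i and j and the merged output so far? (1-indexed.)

i=3, j=5, merged so far=[4, 7, 7, 13, 15, 20]

i=1 j=1: A[i]=7>B[j]=4 take 4, j++
i=1 j=2: A[i]=7<=B[j]=7 take 7, i++
i=2 j=2: A[i]=15>B[j]=7 take 7, j++
i=2 j=3: A[i]=15>B[j]=13 take 13, j++
i=2 j=4: A[i]=15<=B[j]=20 take 15, i++
i=3 j=4: A[i]=31>B[j]=20 take 20, j++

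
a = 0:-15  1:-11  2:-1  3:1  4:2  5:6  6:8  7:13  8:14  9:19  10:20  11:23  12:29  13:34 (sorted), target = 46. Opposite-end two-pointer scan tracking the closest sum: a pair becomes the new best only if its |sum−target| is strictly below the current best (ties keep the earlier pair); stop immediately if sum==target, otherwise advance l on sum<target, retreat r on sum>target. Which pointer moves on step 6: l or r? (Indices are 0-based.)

l=0 r=13: -15+34=19 d=27 *, l++
l=1 r=13: -11+34=23 d=23 *, l++
l=2 r=13: -1+34=33 d=13 *, l++
l=3 r=13: 1+34=35 d=11 *, l++
l=4 r=13: 2+34=36 d=10 *, l++
l=5 r=13: 6+34=40 d=6 *, l++

l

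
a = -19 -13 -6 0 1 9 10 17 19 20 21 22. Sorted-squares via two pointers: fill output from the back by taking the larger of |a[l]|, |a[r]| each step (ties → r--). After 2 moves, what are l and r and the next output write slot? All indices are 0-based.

l=0, r=9, next write slot=9

l=0 r=11: |-19|<=|22| out[11]=484, r--
l=0 r=10: |-19|<=|21| out[10]=441, r--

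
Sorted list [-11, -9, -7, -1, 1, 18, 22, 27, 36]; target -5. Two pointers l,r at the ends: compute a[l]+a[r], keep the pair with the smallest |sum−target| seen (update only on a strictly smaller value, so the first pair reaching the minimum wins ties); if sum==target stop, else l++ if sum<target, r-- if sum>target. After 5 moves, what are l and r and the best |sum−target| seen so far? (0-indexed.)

l=1, r=4, best |Δ|=5

l=0 r=8: -11+36=25 d=30 *, r--
l=0 r=7: -11+27=16 d=21 *, r--
l=0 r=6: -11+22=11 d=16 *, r--
l=0 r=5: -11+18=7 d=12 *, r--
l=0 r=4: -11+1=-10 d=5 *, l++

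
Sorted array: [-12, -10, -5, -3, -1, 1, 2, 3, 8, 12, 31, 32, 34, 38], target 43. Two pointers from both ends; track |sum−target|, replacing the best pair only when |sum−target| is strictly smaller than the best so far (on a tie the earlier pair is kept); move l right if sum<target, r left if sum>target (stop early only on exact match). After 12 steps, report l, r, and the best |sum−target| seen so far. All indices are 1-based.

l=1 r=14: -12+38=26 d=17 *, l++
l=2 r=14: -10+38=28 d=15 *, l++
l=3 r=14: -5+38=33 d=10 *, l++
l=4 r=14: -3+38=35 d=8 *, l++
l=5 r=14: -1+38=37 d=6 *, l++
l=6 r=14: 1+38=39 d=4 *, l++
l=7 r=14: 2+38=40 d=3 *, l++
l=8 r=14: 3+38=41 d=2 *, l++
l=9 r=14: 8+38=46 d=3, r--
l=9 r=13: 8+34=42 d=1 *, l++
l=10 r=13: 12+34=46 d=3, r--
l=10 r=12: 12+32=44 d=1, r--

l=10, r=11, best |Δ|=1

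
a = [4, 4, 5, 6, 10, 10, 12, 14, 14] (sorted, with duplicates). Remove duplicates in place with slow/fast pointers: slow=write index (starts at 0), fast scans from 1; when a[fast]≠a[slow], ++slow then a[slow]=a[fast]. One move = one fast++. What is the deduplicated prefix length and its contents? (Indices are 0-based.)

slow=0 fast=1: a[fast]=4=a[slow] dup, fast++
slow=0 fast=2: a[fast]=5≠a[slow]=4 write a[1]=5, slow++,fast++
slow=1 fast=3: a[fast]=6≠a[slow]=5 write a[2]=6, slow++,fast++
slow=2 fast=4: a[fast]=10≠a[slow]=6 write a[3]=10, slow++,fast++
slow=3 fast=5: a[fast]=10=a[slow] dup, fast++
slow=3 fast=6: a[fast]=12≠a[slow]=10 write a[4]=12, slow++,fast++
slow=4 fast=7: a[fast]=14≠a[slow]=12 write a[5]=14, slow++,fast++
slow=5 fast=8: a[fast]=14=a[slow] dup, fast++

length 6; prefix = [4, 5, 6, 10, 12, 14]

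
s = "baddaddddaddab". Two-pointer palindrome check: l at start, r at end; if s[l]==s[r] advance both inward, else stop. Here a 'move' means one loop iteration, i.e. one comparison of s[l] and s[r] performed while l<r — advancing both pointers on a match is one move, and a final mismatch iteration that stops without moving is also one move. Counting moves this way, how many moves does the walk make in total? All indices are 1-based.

l=1 r=14: 'b'=='b', l++,r--
l=2 r=13: 'a'=='a', l++,r--
l=3 r=12: 'd'=='d', l++,r--
l=4 r=11: 'd'=='d', l++,r--
l=5 r=10: 'a'=='a', l++,r--
l=6 r=9: 'd'=='d', l++,r--
l=7 r=8: 'd'=='d', l++,r--

7 moves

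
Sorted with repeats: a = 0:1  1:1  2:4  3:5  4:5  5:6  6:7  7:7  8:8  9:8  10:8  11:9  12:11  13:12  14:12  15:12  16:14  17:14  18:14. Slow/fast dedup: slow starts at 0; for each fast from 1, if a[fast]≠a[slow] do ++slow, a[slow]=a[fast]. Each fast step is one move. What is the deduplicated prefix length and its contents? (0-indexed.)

(s=0,f=1) a[fast]=1=a[slow] dup → fast++
(s=0,f=2) a[fast]=4≠a[slow]=1 write a[1]=4 → slow++,fast++
(s=1,f=3) a[fast]=5≠a[slow]=4 write a[2]=5 → slow++,fast++
(s=2,f=4) a[fast]=5=a[slow] dup → fast++
(s=2,f=5) a[fast]=6≠a[slow]=5 write a[3]=6 → slow++,fast++
(s=3,f=6) a[fast]=7≠a[slow]=6 write a[4]=7 → slow++,fast++
(s=4,f=7) a[fast]=7=a[slow] dup → fast++
(s=4,f=8) a[fast]=8≠a[slow]=7 write a[5]=8 → slow++,fast++
(s=5,f=9) a[fast]=8=a[slow] dup → fast++
(s=5,f=10) a[fast]=8=a[slow] dup → fast++
(s=5,f=11) a[fast]=9≠a[slow]=8 write a[6]=9 → slow++,fast++
(s=6,f=12) a[fast]=11≠a[slow]=9 write a[7]=11 → slow++,fast++
(s=7,f=13) a[fast]=12≠a[slow]=11 write a[8]=12 → slow++,fast++
(s=8,f=14) a[fast]=12=a[slow] dup → fast++
(s=8,f=15) a[fast]=12=a[slow] dup → fast++
(s=8,f=16) a[fast]=14≠a[slow]=12 write a[9]=14 → slow++,fast++
(s=9,f=17) a[fast]=14=a[slow] dup → fast++
(s=9,f=18) a[fast]=14=a[slow] dup → fast++

length 10; prefix = [1, 4, 5, 6, 7, 8, 9, 11, 12, 14]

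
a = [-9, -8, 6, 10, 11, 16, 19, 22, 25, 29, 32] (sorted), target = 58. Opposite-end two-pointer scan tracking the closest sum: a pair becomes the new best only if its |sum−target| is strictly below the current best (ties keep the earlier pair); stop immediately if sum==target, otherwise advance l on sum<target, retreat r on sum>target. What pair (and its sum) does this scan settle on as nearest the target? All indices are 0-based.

[0,10] -9+32=23 d=35 * → l++
[1,10] -8+32=24 d=34 * → l++
[2,10] 6+32=38 d=20 * → l++
[3,10] 10+32=42 d=16 * → l++
[4,10] 11+32=43 d=15 * → l++
[5,10] 16+32=48 d=10 * → l++
[6,10] 19+32=51 d=7 * → l++
[7,10] 22+32=54 d=4 * → l++
[8,10] 25+32=57 d=1 * → l++
[9,10] 29+32=61 d=3 → r--

pair (25, 32) with sum 57 (|Δ|=1)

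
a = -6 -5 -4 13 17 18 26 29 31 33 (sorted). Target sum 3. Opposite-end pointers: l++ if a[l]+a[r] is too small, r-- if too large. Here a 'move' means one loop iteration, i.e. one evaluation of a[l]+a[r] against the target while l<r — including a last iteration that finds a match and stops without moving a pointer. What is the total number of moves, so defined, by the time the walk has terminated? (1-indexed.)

9 moves

[1,10] -6+33=27 >3 → r--
[1,9] -6+31=25 >3 → r--
[1,8] -6+29=23 >3 → r--
[1,7] -6+26=20 >3 → r--
[1,6] -6+18=12 >3 → r--
[1,5] -6+17=11 >3 → r--
[1,4] -6+13=7 >3 → r--
[1,3] -6+-4=-10 <3 → l++
[2,3] -5+-4=-9 <3 → l++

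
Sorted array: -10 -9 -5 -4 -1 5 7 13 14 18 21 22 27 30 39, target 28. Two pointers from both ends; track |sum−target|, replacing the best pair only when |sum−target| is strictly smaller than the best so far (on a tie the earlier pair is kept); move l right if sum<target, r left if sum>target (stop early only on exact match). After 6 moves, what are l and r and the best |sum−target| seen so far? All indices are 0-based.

[0,14] -10+39=29 d=1 * → r--
[0,13] -10+30=20 d=8 → l++
[1,13] -9+30=21 d=7 → l++
[2,13] -5+30=25 d=3 → l++
[3,13] -4+30=26 d=2 → l++
[4,13] -1+30=29 d=1 → r--

l=4, r=12, best |Δ|=1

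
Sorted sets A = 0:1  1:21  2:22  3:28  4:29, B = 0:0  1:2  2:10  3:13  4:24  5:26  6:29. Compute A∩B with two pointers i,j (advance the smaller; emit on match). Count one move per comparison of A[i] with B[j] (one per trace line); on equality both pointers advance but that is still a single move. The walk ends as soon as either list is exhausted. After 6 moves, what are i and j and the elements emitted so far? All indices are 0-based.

i=0 j=0: 1>0, j++
i=0 j=1: 1<2, i++
i=1 j=1: 21>2, j++
i=1 j=2: 21>10, j++
i=1 j=3: 21>13, j++
i=1 j=4: 21<24, i++

i=2, j=4, emitted=[]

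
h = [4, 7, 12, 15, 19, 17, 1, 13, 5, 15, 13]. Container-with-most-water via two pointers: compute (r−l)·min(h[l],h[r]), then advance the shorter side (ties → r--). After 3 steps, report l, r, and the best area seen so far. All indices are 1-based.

l=1 r=11: min(4,13)*10=40 best=40 *, l++
l=2 r=11: min(7,13)*9=63 best=63 *, l++
l=3 r=11: min(12,13)*8=96 best=96 *, l++

l=4, r=11, best area=96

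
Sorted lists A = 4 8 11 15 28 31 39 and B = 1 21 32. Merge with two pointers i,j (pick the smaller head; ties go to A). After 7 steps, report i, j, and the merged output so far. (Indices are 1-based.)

i=6, j=3, merged so far=[1, 4, 8, 11, 15, 21, 28]

i=1 j=1: A[i]=4>B[j]=1 take 1, j++
i=1 j=2: A[i]=4<=B[j]=21 take 4, i++
i=2 j=2: A[i]=8<=B[j]=21 take 8, i++
i=3 j=2: A[i]=11<=B[j]=21 take 11, i++
i=4 j=2: A[i]=15<=B[j]=21 take 15, i++
i=5 j=2: A[i]=28>B[j]=21 take 21, j++
i=5 j=3: A[i]=28<=B[j]=32 take 28, i++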